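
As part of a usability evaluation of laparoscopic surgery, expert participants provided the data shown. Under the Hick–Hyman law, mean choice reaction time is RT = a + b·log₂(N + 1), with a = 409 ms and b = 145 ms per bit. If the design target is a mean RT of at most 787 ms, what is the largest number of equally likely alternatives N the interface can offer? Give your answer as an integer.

Set 409 + 145·log₂(N + 1) ≤ 787.
log₂(N + 1) ≤ (787 − 409) / 145 = 2.6069.
N + 1 ≤ 2^2.6069 = 6.0919.
N ≤ 5.0919, so the largest integer N is 5.

5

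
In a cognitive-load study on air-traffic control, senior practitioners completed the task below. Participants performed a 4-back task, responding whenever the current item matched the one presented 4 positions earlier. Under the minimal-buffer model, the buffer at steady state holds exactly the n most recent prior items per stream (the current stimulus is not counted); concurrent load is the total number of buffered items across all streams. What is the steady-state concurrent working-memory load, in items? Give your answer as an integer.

4

The buffer holds the 4 most recent prior items.
Steady-state concurrent load = 4 items.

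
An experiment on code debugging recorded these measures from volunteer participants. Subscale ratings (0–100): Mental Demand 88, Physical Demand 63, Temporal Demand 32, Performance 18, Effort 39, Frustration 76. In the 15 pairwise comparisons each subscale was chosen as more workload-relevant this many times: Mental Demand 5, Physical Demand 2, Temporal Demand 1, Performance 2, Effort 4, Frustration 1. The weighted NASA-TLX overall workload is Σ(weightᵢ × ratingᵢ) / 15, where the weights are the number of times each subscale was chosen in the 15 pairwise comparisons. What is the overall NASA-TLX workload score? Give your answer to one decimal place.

57.7

The tallies are the weights (they sum to 15).
Weighted sum = 5·88 + 2·63 + 1·32 + 2·18 + 4·39 + 1·76
            = 440 + 126 + 32 + 36 + 156 + 76 = 866.
Overall workload = 866 / 15 = 57.7333 ≈ 57.7.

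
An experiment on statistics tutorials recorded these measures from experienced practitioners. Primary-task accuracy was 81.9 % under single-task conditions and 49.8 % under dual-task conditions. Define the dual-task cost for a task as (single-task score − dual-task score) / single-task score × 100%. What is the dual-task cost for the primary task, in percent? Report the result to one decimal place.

Cost = (81.9 − 49.8) / 81.9 × 100%
     = 32.1000 / 81.9 × 100% = 39.1941%.
≈ 39.2%.

39.2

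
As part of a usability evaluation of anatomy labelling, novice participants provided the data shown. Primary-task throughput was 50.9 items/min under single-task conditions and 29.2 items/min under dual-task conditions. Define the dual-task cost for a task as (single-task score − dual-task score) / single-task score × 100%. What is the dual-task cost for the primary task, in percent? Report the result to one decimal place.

Cost = (50.9 − 29.2) / 50.9 × 100%
     = 21.7000 / 50.9 × 100% = 42.6326%.
≈ 42.6%.

42.6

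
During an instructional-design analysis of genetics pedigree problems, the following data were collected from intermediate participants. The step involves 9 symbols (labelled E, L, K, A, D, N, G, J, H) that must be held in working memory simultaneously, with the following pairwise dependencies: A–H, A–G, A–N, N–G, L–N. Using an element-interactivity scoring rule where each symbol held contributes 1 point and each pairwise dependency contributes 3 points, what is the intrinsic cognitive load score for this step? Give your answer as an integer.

24

Count of symbols held simultaneously: 9.
Count of pairwise dependencies listed: 5.
Element contribution: 9 × 1 = 9.
Interaction contribution: 5 × 3 = 15.
Intrinsic load = 9 + 15 = 24.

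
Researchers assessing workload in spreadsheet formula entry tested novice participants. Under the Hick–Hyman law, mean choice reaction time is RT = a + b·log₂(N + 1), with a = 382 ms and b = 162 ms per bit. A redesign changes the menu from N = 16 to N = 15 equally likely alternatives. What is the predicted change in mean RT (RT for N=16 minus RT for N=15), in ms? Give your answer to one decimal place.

RT(16) = 382 + 162·log₂(17) = 382 + 162·4.0875 = 1044.1750 ms.
RT(15) = 382 + 162·log₂(16) = 382 + 162·4.0000 = 1030.0000 ms.
Difference = 1044.1750 − 1030.0000 = 14.1750 ≈ 14.2 ms.

14.2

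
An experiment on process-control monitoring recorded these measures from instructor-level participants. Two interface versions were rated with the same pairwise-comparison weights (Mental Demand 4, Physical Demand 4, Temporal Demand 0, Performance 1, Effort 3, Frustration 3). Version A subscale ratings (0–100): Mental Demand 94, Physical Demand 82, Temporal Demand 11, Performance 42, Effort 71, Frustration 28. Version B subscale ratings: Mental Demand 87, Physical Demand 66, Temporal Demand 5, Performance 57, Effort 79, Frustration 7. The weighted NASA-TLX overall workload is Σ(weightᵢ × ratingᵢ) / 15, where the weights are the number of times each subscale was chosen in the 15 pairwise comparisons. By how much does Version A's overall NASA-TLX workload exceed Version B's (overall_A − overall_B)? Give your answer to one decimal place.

Version A weighted sum = 4·94 + 4·82 + 0·11 + 1·42 + 3·71 + 3·28 = 376 + 328 + 0 + 42 + 213 + 84 = 1043; overall_A = 1043/15 = 69.5333.
Version B weighted sum = 4·87 + 4·66 + 0·5 + 1·57 + 3·79 + 3·7 = 348 + 264 + 0 + 57 + 237 + 21 = 927; overall_B = 927/15 = 61.8000.
Difference = 69.5333 − 61.8000 = 7.7333 ≈ 7.7.

7.7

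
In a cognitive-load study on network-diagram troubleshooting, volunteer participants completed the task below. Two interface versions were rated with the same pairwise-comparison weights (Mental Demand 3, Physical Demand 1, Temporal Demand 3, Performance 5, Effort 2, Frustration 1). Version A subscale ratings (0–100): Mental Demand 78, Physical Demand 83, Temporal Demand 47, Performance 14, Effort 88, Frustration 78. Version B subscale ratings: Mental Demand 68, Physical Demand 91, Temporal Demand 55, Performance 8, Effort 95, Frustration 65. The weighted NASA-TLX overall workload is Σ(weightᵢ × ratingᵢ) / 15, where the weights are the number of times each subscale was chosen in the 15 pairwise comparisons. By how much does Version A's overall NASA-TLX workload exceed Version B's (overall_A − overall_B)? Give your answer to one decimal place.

Version A weighted sum = 3·78 + 1·83 + 3·47 + 5·14 + 2·88 + 1·78 = 234 + 83 + 141 + 70 + 176 + 78 = 782; overall_A = 782/15 = 52.1333.
Version B weighted sum = 3·68 + 1·91 + 3·55 + 5·8 + 2·95 + 1·65 = 204 + 91 + 165 + 40 + 190 + 65 = 755; overall_B = 755/15 = 50.3333.
Difference = 52.1333 − 50.3333 = 1.8000 ≈ 1.8.

1.8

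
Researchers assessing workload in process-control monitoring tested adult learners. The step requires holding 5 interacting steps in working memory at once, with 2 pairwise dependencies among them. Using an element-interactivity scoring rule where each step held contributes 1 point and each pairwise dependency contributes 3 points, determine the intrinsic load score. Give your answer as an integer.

Element contribution: 5 × 1 = 5.
Interaction contribution: 2 × 3 = 6.
Intrinsic load = 5 + 6 = 11.

11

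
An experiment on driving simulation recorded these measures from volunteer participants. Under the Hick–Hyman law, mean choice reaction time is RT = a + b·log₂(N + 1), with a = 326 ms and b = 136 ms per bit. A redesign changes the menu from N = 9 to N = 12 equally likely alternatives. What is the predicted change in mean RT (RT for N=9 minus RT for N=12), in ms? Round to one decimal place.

-51.5

RT(9) = 326 + 136·log₂(10) = 326 + 136·3.3219 = 777.7784 ms.
RT(12) = 326 + 136·log₂(13) = 326 + 136·3.7004 = 829.2544 ms.
Difference = 777.7784 − 829.2544 = -51.4760 ≈ -51.5 ms.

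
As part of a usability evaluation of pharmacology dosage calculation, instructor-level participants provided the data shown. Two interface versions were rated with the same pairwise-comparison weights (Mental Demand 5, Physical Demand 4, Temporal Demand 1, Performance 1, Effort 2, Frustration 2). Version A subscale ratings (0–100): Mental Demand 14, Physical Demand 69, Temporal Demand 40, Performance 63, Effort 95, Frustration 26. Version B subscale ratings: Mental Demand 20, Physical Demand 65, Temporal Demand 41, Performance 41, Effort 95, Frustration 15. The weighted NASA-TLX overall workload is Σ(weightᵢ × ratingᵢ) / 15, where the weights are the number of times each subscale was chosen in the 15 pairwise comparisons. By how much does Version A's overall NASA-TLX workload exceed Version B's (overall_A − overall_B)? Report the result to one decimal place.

1.9

Version A weighted sum = 5·14 + 4·69 + 1·40 + 1·63 + 2·95 + 2·26 = 70 + 276 + 40 + 63 + 190 + 52 = 691; overall_A = 691/15 = 46.0667.
Version B weighted sum = 5·20 + 4·65 + 1·41 + 1·41 + 2·95 + 2·15 = 100 + 260 + 41 + 41 + 190 + 30 = 662; overall_B = 662/15 = 44.1333.
Difference = 46.0667 − 44.1333 = 1.9334 ≈ 1.9.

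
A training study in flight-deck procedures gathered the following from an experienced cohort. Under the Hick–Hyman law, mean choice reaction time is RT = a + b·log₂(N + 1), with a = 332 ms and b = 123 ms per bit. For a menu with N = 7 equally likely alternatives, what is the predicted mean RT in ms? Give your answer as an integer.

701

log₂(7 + 1) = log₂(8) = 3.0000.
RT = 332 + 123 × 3.0000 = 332 + 369.0000 = 701.0000 ms.
≈ 701 ms.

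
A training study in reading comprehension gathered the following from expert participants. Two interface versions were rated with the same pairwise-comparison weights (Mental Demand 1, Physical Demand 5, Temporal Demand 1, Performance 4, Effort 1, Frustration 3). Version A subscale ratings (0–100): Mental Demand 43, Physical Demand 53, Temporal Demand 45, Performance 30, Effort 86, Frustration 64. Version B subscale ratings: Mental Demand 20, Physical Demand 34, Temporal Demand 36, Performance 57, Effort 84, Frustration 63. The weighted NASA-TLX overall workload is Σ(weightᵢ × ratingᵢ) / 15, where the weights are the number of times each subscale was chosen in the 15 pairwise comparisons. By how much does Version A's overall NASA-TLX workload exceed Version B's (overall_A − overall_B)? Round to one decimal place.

Version A weighted sum = 1·43 + 5·53 + 1·45 + 4·30 + 1·86 + 3·64 = 43 + 265 + 45 + 120 + 86 + 192 = 751; overall_A = 751/15 = 50.0667.
Version B weighted sum = 1·20 + 5·34 + 1·36 + 4·57 + 1·84 + 3·63 = 20 + 170 + 36 + 228 + 84 + 189 = 727; overall_B = 727/15 = 48.4667.
Difference = 50.0667 − 48.4667 = 1.6000 ≈ 1.6.

1.6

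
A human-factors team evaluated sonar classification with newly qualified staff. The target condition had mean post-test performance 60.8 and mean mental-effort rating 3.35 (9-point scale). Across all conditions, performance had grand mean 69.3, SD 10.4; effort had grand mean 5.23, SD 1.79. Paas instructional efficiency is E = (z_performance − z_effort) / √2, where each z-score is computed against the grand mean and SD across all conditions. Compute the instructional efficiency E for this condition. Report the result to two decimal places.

z_performance = (60.8 − 69.3) / 10.4 = -8.5000 / 10.4 = -0.8173.
z_effort = (3.35 − 5.23) / 1.79 = -1.8800 / 1.79 = -1.0503.
z_P − z_E = -0.8173 − (-1.0503) = 0.2330.
E = 0.2330 / √2 = 0.2330 / 1.41421 = 0.1648 ≈ 0.16.

0.16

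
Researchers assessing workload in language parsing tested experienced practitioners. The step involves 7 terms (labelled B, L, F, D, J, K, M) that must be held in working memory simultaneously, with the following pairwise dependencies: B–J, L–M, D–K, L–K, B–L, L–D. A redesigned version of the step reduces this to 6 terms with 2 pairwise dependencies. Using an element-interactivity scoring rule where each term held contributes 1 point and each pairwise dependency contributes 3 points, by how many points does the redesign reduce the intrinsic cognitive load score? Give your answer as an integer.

Original: 7 × 1 + 6 × 3 = 7 + 18 = 25.
Redesigned: 6 × 1 + 2 × 3 = 6 + 6 = 12.
Reduction = 25 − 12 = 13.

13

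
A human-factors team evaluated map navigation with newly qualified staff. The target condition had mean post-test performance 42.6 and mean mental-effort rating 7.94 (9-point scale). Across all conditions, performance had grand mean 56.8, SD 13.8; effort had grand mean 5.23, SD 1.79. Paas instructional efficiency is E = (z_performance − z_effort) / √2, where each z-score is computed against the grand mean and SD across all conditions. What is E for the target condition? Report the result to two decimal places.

z_performance = (42.6 − 56.8) / 13.8 = -14.2000 / 13.8 = -1.0290.
z_effort = (7.94 − 5.23) / 1.79 = 2.7100 / 1.79 = 1.5140.
z_P − z_E = -1.0290 − 1.5140 = -2.5430.
E = -2.5430 / √2 = -2.5430 / 1.41421 = -1.7982 ≈ -1.80.

-1.80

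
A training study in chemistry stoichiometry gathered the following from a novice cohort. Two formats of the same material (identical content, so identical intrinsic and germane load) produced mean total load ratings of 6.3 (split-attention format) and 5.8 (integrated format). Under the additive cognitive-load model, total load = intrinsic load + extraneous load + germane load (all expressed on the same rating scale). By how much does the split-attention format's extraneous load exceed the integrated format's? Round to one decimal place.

Intrinsic and germane load are equal across formats, so the difference in total load equals the difference in extraneous load.
Extraneous-load difference = 6.3 − 5.8 = 0.5.

0.5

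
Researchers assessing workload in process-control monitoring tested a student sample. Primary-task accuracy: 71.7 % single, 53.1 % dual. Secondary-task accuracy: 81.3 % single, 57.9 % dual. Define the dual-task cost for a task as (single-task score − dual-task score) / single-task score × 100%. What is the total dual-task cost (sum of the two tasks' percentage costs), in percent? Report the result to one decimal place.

Primary cost = (71.7 − 53.1) / 71.7 × 100% = 25.9414%.
Secondary cost = (81.3 − 57.9) / 81.3 × 100% = 28.7823%.
Total = 25.9414% + 28.7823% = 54.7237% ≈ 54.7%.

54.7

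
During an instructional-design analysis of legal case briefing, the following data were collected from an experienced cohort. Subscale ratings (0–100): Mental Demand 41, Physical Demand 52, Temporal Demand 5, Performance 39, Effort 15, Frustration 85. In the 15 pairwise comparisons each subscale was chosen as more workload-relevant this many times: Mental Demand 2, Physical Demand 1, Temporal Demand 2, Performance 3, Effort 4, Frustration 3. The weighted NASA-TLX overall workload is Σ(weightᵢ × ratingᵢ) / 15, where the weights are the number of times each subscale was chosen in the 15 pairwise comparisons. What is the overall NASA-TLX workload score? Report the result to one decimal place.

The tallies are the weights (they sum to 15).
Weighted sum = 2·41 + 1·52 + 2·5 + 3·39 + 4·15 + 3·85
            = 82 + 52 + 10 + 117 + 60 + 255 = 576.
Overall workload = 576 / 15 = 38.4000 ≈ 38.4.

38.4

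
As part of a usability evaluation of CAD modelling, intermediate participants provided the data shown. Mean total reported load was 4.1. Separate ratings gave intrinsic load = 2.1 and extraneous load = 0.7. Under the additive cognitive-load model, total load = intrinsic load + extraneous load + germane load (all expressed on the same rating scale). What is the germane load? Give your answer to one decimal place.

1.3

germane load = total − intrinsic − extraneous
             = 4.1 − 2.1 − 0.7 = 1.3.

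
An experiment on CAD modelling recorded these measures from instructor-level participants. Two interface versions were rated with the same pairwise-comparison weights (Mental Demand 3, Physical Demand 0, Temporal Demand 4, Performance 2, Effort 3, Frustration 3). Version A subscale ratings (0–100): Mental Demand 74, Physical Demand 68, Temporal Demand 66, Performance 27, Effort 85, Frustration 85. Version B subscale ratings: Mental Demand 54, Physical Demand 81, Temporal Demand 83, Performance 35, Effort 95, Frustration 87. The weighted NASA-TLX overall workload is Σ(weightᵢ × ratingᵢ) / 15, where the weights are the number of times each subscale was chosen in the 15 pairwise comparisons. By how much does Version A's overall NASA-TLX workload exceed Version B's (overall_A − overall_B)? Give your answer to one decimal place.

Version A weighted sum = 3·74 + 0·68 + 4·66 + 2·27 + 3·85 + 3·85 = 222 + 0 + 264 + 54 + 255 + 255 = 1050; overall_A = 1050/15 = 70.0000.
Version B weighted sum = 3·54 + 0·81 + 4·83 + 2·35 + 3·95 + 3·87 = 162 + 0 + 332 + 70 + 285 + 261 = 1110; overall_B = 1110/15 = 74.0000.
Difference = 70.0000 − 74.0000 = -4.0000 ≈ -4.0.

-4.0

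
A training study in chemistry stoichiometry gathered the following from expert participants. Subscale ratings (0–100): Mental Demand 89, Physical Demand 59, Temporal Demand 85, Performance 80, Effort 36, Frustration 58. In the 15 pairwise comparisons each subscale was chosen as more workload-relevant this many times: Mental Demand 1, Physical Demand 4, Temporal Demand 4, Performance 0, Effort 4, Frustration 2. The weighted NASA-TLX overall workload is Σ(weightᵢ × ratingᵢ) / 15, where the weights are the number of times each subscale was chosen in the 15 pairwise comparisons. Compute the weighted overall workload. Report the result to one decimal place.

61.7

The tallies are the weights (they sum to 15).
Weighted sum = 1·89 + 4·59 + 4·85 + 0·80 + 4·36 + 2·58
            = 89 + 236 + 340 + 0 + 144 + 116 = 925.
Overall workload = 925 / 15 = 61.6667 ≈ 61.7.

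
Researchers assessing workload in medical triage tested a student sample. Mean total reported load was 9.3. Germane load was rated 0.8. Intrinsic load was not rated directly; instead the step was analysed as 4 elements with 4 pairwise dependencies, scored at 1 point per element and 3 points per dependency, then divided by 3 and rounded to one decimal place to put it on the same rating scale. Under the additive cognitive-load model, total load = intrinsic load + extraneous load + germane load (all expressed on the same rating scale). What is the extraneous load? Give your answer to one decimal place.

3.2

Intrinsic (element-interactivity): (4 × 1 + 4 × 3) / 3 = 16 / 3 = 5.3333 → 5.3.
extraneous load = total − intrinsic − germane
             = 9.3 − 5.3 − 0.8 = 3.2.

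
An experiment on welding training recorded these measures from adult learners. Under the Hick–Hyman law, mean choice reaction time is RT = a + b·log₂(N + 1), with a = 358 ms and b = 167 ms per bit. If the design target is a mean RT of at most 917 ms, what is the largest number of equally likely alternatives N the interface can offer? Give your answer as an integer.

Set 358 + 167·log₂(N + 1) ≤ 917.
log₂(N + 1) ≤ (917 − 358) / 167 = 3.3473.
N + 1 ≤ 2^3.3473 = 10.1774.
N ≤ 9.1774, so the largest integer N is 9.

9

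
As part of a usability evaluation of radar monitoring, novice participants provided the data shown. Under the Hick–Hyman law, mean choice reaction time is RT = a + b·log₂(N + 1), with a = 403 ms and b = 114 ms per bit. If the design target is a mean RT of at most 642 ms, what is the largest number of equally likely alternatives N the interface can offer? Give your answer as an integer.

Set 403 + 114·log₂(N + 1) ≤ 642.
log₂(N + 1) ≤ (642 − 403) / 114 = 2.0965.
N + 1 ≤ 2^2.0965 = 4.2767.
N ≤ 3.2767, so the largest integer N is 3.

3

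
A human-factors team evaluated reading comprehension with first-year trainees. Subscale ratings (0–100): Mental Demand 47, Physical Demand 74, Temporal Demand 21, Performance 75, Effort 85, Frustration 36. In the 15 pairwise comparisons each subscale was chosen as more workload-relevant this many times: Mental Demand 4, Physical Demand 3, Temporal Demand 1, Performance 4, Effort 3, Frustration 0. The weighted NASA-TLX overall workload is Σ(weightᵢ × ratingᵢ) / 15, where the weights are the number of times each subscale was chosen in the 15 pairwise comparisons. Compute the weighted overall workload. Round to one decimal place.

The tallies are the weights (they sum to 15).
Weighted sum = 4·47 + 3·74 + 1·21 + 4·75 + 3·85 + 0·36
            = 188 + 222 + 21 + 300 + 255 + 0 = 986.
Overall workload = 986 / 15 = 65.7333 ≈ 65.7.

65.7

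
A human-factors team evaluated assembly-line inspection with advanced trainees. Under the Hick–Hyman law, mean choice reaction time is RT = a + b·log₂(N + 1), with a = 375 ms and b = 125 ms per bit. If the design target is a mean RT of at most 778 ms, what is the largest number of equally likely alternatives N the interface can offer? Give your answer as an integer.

Set 375 + 125·log₂(N + 1) ≤ 778.
log₂(N + 1) ≤ (778 − 375) / 125 = 3.2240.
N + 1 ≤ 2^3.2240 = 9.3437.
N ≤ 8.3437, so the largest integer N is 8.

8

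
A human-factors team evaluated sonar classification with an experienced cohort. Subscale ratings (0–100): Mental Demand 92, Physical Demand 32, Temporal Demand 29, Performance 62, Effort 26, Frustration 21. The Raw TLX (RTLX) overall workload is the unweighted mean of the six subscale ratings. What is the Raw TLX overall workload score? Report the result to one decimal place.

Sum of ratings = 92 + 32 + 29 + 62 + 26 + 21 = 262.
RTLX = 262 / 6 = 43.6667 ≈ 43.7.

43.7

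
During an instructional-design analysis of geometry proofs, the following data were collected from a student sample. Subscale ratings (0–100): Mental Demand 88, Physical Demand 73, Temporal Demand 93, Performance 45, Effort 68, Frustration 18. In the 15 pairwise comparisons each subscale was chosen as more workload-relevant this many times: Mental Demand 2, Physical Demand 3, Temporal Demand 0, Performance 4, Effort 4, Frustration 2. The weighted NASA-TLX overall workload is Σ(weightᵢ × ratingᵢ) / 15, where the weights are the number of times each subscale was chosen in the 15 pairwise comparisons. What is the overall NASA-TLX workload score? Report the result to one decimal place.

58.9

The tallies are the weights (they sum to 15).
Weighted sum = 2·88 + 3·73 + 0·93 + 4·45 + 4·68 + 2·18
            = 176 + 219 + 0 + 180 + 272 + 36 = 883.
Overall workload = 883 / 15 = 58.8667 ≈ 58.9.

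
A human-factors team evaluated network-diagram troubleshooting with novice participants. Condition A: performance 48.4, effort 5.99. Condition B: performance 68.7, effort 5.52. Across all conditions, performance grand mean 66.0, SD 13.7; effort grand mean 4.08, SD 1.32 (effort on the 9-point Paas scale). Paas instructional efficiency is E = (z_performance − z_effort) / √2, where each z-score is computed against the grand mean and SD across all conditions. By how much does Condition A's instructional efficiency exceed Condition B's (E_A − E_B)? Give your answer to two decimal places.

Condition A: z_P = (48.4 − 66.0)/13.7 = -1.2847; z_E = (5.99 − 4.08)/1.32 = 1.4470; E_A = (-1.2847 − 1.4470)/√2 = -1.9316.
Condition B: z_P = (68.7 − 66.0)/13.7 = 0.1971; z_E = (5.52 − 4.08)/1.32 = 1.0909; E_B = (0.1971 − 1.0909)/√2 = -0.6320.
E_A − E_B = -1.9316 − (-0.6320) = -1.2996 ≈ -1.30.

-1.30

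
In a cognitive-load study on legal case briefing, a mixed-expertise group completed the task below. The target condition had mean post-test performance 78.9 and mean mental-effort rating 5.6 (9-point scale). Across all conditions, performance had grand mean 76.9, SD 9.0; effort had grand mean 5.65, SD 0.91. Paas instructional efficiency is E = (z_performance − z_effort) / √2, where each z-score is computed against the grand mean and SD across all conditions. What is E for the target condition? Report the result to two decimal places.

0.20

z_performance = (78.9 − 76.9) / 9.0 = 2.0000 / 9.0 = 0.2222.
z_effort = (5.6 − 5.65) / 0.91 = -0.0500 / 0.91 = -0.0549.
z_P − z_E = 0.2222 − (-0.0549) = 0.2771.
E = 0.2771 / √2 = 0.2771 / 1.41421 = 0.1959 ≈ 0.20.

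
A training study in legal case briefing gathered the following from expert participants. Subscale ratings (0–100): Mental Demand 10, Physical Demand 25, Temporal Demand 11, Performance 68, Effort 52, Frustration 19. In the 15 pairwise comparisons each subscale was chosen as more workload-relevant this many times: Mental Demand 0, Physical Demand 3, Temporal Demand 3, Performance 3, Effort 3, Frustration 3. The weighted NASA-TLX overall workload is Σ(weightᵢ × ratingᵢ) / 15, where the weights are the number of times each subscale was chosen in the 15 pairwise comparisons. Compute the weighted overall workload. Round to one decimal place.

35.0

The tallies are the weights (they sum to 15).
Weighted sum = 0·10 + 3·25 + 3·11 + 3·68 + 3·52 + 3·19
            = 0 + 75 + 33 + 204 + 156 + 57 = 525.
Overall workload = 525 / 15 = 35.0000 ≈ 35.0.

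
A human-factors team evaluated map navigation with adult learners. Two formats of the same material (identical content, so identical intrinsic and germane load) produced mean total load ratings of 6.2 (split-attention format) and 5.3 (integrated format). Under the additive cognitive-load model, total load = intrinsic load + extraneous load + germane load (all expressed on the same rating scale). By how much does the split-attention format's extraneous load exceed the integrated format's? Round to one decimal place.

0.9

Intrinsic and germane load are equal across formats, so the difference in total load equals the difference in extraneous load.
Extraneous-load difference = 6.2 − 5.3 = 0.9.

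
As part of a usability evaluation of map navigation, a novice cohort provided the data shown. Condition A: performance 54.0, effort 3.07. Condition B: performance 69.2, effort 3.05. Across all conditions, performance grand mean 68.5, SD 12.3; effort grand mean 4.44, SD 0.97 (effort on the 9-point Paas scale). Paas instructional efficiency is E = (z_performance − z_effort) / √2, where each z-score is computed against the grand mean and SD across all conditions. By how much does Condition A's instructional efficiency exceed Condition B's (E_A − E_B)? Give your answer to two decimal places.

Condition A: z_P = (54.0 − 68.5)/12.3 = -1.1789; z_E = (3.07 − 4.44)/0.97 = -1.4124; E_A = (-1.1789 − (-1.4124))/√2 = 0.1651.
Condition B: z_P = (69.2 − 68.5)/12.3 = 0.0569; z_E = (3.05 − 4.44)/0.97 = -1.4330; E_B = (0.0569 − (-1.4330))/√2 = 1.0535.
E_A − E_B = 0.1651 − 1.0535 = -0.8884 ≈ -0.89.

-0.89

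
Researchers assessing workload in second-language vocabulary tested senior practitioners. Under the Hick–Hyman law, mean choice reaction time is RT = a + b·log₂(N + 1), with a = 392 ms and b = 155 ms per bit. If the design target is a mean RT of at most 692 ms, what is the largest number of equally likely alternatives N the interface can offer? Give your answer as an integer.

2

Set 392 + 155·log₂(N + 1) ≤ 692.
log₂(N + 1) ≤ (692 − 392) / 155 = 1.9355.
N + 1 ≤ 2^1.9355 = 3.8251.
N ≤ 2.8251, so the largest integer N is 2.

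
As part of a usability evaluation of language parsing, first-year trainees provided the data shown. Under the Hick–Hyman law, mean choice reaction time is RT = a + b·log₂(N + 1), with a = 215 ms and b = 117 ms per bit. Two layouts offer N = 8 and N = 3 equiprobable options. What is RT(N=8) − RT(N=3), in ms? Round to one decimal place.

136.9

RT(8) = 215 + 117·log₂(9) = 215 + 117·3.1699 = 585.8783 ms.
RT(3) = 215 + 117·log₂(4) = 215 + 117·2.0000 = 449.0000 ms.
Difference = 585.8783 − 449.0000 = 136.8783 ≈ 136.9 ms.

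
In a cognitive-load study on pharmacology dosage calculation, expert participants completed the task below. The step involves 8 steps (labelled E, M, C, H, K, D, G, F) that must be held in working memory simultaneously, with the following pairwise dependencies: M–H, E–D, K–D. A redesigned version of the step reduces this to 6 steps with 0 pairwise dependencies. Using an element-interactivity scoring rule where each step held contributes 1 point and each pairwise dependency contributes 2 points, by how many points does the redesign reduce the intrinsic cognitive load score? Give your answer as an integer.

8

Original: 8 × 1 + 3 × 2 = 8 + 6 = 14.
Redesigned: 6 × 1 + 0 × 2 = 6 + 0 = 6.
Reduction = 14 − 6 = 8.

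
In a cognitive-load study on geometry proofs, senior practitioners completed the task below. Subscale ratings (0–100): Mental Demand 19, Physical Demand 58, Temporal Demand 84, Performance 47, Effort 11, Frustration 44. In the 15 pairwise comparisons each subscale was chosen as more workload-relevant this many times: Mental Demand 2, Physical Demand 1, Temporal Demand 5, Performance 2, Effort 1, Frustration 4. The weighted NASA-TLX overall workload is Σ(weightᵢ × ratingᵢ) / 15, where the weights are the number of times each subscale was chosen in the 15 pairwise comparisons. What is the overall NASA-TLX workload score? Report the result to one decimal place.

53.1

The tallies are the weights (they sum to 15).
Weighted sum = 2·19 + 1·58 + 5·84 + 2·47 + 1·11 + 4·44
            = 38 + 58 + 420 + 94 + 11 + 176 = 797.
Overall workload = 797 / 15 = 53.1333 ≈ 53.1.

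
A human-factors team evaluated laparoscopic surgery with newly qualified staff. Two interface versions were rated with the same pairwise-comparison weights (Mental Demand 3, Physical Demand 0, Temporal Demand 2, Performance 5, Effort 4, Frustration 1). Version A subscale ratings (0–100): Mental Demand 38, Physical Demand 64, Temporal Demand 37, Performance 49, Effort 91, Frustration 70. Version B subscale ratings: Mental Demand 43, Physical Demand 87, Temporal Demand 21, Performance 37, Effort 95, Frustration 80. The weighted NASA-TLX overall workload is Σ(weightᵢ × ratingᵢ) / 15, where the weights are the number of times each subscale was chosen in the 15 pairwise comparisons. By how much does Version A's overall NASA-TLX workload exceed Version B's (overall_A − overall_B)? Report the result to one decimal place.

3.4

Version A weighted sum = 3·38 + 0·64 + 2·37 + 5·49 + 4·91 + 1·70 = 114 + 0 + 74 + 245 + 364 + 70 = 867; overall_A = 867/15 = 57.8000.
Version B weighted sum = 3·43 + 0·87 + 2·21 + 5·37 + 4·95 + 1·80 = 129 + 0 + 42 + 185 + 380 + 80 = 816; overall_B = 816/15 = 54.4000.
Difference = 57.8000 − 54.4000 = 3.4000 ≈ 3.4.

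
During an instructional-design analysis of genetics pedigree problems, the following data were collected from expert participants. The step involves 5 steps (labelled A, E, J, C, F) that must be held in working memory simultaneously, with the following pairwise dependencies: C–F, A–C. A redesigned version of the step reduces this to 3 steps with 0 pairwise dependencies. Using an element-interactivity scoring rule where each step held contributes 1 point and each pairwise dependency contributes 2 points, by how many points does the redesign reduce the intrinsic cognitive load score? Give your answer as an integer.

6

Original: 5 × 1 + 2 × 2 = 5 + 4 = 9.
Redesigned: 3 × 1 + 0 × 2 = 3 + 0 = 3.
Reduction = 9 − 3 = 6.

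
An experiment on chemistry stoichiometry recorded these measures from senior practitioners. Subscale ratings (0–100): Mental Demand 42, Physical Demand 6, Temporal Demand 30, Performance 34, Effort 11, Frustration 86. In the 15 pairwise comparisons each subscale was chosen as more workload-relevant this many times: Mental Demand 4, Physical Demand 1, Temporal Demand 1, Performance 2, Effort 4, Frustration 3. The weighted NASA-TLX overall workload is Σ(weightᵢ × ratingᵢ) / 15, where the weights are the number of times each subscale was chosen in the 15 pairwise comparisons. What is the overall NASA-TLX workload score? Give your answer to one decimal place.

The tallies are the weights (they sum to 15).
Weighted sum = 4·42 + 1·6 + 1·30 + 2·34 + 4·11 + 3·86
            = 168 + 6 + 30 + 68 + 44 + 258 = 574.
Overall workload = 574 / 15 = 38.2667 ≈ 38.3.

38.3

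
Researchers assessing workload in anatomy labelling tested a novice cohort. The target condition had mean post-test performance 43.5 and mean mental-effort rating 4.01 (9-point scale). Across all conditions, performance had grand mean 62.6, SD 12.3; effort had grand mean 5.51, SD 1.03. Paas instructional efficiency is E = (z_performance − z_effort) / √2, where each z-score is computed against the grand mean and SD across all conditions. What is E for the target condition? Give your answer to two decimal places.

-0.07

z_performance = (43.5 − 62.6) / 12.3 = -19.1000 / 12.3 = -1.5528.
z_effort = (4.01 − 5.51) / 1.03 = -1.5000 / 1.03 = -1.4563.
z_P − z_E = -1.5528 − (-1.4563) = -0.0965.
E = -0.0965 / √2 = -0.0965 / 1.41421 = -0.0682 ≈ -0.07.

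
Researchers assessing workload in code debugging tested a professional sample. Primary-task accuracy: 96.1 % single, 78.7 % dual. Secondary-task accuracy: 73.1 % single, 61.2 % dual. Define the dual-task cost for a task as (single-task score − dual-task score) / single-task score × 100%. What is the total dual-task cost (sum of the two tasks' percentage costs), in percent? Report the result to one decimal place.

Primary cost = (96.1 − 78.7) / 96.1 × 100% = 18.1061%.
Secondary cost = (73.1 − 61.2) / 73.1 × 100% = 16.2791%.
Total = 18.1061% + 16.2791% = 34.3852% ≈ 34.4%.

34.4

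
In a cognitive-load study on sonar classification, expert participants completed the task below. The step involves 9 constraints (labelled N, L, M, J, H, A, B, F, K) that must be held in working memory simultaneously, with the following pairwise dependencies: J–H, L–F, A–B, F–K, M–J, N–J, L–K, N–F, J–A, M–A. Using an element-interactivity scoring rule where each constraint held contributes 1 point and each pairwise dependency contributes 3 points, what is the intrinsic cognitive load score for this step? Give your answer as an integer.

39

Count of constraints held simultaneously: 9.
Count of pairwise dependencies listed: 10.
Element contribution: 9 × 1 = 9.
Interaction contribution: 10 × 3 = 30.
Intrinsic load = 9 + 30 = 39.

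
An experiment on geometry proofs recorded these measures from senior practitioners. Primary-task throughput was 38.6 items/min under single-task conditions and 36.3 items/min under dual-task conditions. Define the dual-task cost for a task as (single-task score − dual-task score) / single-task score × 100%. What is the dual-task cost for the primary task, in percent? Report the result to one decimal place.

6.0

Cost = (38.6 − 36.3) / 38.6 × 100%
     = 2.3000 / 38.6 × 100% = 5.9585%.
≈ 6.0%.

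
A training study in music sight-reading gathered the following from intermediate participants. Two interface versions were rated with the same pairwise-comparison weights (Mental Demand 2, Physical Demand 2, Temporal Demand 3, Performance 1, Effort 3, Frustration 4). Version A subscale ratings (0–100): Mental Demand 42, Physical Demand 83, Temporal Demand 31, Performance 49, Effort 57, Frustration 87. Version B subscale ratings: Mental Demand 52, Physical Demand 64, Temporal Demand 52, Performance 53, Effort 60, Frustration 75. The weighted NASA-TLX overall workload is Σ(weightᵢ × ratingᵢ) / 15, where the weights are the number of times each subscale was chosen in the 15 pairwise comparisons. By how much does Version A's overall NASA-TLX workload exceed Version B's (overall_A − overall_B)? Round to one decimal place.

-0.7

Version A weighted sum = 2·42 + 2·83 + 3·31 + 1·49 + 3·57 + 4·87 = 84 + 166 + 93 + 49 + 171 + 348 = 911; overall_A = 911/15 = 60.7333.
Version B weighted sum = 2·52 + 2·64 + 3·52 + 1·53 + 3·60 + 4·75 = 104 + 128 + 156 + 53 + 180 + 300 = 921; overall_B = 921/15 = 61.4000.
Difference = 60.7333 − 61.4000 = -0.6667 ≈ -0.7.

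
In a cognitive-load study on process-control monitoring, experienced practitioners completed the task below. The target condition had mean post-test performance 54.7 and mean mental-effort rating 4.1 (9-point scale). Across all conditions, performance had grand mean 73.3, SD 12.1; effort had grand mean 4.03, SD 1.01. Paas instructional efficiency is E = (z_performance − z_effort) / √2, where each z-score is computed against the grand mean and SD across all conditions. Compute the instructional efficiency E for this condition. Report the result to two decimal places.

-1.14

z_performance = (54.7 − 73.3) / 12.1 = -18.6000 / 12.1 = -1.5372.
z_effort = (4.1 − 4.03) / 1.01 = 0.0700 / 1.01 = 0.0693.
z_P − z_E = -1.5372 − 0.0693 = -1.6065.
E = -1.6065 / √2 = -1.6065 / 1.41421 = -1.1360 ≈ -1.14.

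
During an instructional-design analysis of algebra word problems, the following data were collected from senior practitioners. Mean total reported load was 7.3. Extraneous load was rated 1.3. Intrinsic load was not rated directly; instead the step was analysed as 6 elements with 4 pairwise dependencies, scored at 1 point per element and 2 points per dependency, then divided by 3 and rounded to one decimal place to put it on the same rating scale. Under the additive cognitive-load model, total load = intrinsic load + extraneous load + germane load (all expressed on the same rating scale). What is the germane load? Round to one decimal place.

1.3

Intrinsic (element-interactivity): (6 × 1 + 4 × 2) / 3 = 14 / 3 = 4.6667 → 4.7.
germane load = total − intrinsic − extraneous
             = 7.3 − 4.7 − 1.3 = 1.3.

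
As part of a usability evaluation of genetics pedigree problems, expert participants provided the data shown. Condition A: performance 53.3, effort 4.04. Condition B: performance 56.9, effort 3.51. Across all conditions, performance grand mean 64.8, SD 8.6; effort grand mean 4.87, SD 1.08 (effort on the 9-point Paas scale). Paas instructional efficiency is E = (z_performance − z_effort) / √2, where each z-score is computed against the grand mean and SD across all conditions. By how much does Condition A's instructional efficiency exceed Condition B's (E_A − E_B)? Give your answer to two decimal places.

Condition A: z_P = (53.3 − 64.8)/8.6 = -1.3372; z_E = (4.04 − 4.87)/1.08 = -0.7685; E_A = (-1.3372 − (-0.7685))/√2 = -0.4021.
Condition B: z_P = (56.9 − 64.8)/8.6 = -0.9186; z_E = (3.51 − 4.87)/1.08 = -1.2593; E_B = (-0.9186 − (-1.2593))/√2 = 0.2409.
E_A − E_B = -0.4021 − 0.2409 = -0.6430 ≈ -0.64.

-0.64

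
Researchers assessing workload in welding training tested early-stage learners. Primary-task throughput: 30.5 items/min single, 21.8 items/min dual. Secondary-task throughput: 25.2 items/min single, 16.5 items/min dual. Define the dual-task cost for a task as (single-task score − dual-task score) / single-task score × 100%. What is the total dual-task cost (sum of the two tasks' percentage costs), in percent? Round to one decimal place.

Primary cost = (30.5 − 21.8) / 30.5 × 100% = 28.5246%.
Secondary cost = (25.2 − 16.5) / 25.2 × 100% = 34.5238%.
Total = 28.5246% + 34.5238% = 63.0484% ≈ 63.0%.

63.0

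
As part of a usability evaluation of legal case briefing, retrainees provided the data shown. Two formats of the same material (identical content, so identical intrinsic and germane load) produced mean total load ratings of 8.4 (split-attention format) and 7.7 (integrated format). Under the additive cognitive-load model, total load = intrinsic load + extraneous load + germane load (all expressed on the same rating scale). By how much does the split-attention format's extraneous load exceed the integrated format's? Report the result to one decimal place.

Intrinsic and germane load are equal across formats, so the difference in total load equals the difference in extraneous load.
Extraneous-load difference = 8.4 − 7.7 = 0.7.

0.7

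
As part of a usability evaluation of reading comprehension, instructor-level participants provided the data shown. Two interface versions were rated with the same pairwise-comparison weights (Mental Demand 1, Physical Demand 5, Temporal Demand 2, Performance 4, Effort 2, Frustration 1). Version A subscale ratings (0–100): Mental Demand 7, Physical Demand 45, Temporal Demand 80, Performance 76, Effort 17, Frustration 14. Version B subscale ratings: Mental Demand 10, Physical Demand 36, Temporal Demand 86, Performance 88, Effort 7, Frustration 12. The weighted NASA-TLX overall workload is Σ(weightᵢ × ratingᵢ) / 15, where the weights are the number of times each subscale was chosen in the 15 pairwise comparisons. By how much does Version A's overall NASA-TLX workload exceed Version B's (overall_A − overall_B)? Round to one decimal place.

Version A weighted sum = 1·7 + 5·45 + 2·80 + 4·76 + 2·17 + 1·14 = 7 + 225 + 160 + 304 + 34 + 14 = 744; overall_A = 744/15 = 49.6000.
Version B weighted sum = 1·10 + 5·36 + 2·86 + 4·88 + 2·7 + 1·12 = 10 + 180 + 172 + 352 + 14 + 12 = 740; overall_B = 740/15 = 49.3333.
Difference = 49.6000 − 49.3333 = 0.2667 ≈ 0.3.

0.3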